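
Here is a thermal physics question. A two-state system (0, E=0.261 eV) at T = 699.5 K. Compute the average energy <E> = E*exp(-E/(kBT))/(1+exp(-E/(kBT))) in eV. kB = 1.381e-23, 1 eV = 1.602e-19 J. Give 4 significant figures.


Step 1: beta*E = 0.261*1.602e-19/(1.381e-23*699.5) = 4.328
Step 2: exp(-beta*E) = 0.01319
Step 3: <E> = 0.261*0.01319/(1+0.01319) = 0.003398 eV

0.003398


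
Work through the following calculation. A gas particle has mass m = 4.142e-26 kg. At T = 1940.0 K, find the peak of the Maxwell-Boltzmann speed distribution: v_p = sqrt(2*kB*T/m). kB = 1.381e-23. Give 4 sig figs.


Step 1: Numerator = 2*kB*T = 2*1.381e-23*1940.0 = 5.358e-20
Step 2: Ratio = 5.358e-20 / 4.142e-26 = 1.294e+06
Step 3: v_p = sqrt(1.294e+06) = 1137 m/s

1137


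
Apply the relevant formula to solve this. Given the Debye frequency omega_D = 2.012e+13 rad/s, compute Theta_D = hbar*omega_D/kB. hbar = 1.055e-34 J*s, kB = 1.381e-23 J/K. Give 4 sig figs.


Step 1: hbar*omega_D = 1.055e-34 * 2.012e+13 = 2.123e-21 J
Step 2: Theta_D = 2.123e-21 / 1.381e-23
Step 3: Theta_D = 153.7 K

153.7


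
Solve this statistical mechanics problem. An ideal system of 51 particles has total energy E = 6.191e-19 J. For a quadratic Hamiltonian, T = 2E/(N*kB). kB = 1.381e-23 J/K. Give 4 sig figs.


Step 1: Numerator = 2*E = 2*6.191e-19 = 1.238e-18 J
Step 2: Denominator = N*kB = 51*1.381e-23 = 7.043e-22
Step 3: T = 1.238e-18 / 7.043e-22 = 1758 K

1758


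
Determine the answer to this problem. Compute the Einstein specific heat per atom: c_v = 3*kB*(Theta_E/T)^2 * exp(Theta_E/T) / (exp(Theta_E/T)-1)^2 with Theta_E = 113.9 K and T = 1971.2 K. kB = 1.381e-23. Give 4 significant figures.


Step 1: x = Theta_E/T = 113.9/1971.2 = 0.05778
Step 2: x^2 = 0.003339
Step 3: exp(x) = 1.059
Step 4: c_v = 3*1.381e-23*0.003339*1.059/(1.059-1)^2 = 4.142e-23

4.142e-23


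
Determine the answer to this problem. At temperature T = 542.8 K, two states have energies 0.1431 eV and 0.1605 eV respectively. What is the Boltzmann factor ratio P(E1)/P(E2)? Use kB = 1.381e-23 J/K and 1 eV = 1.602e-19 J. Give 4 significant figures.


Step 1: Compute energy difference dE = E1 - E2 = 0.1431 - 0.1605 = -0.0174 eV
Step 2: Convert to Joules: dE_J = -0.0174 * 1.602e-19 = -2.787e-21 J
Step 3: Compute exponent = -dE_J / (kB * T) = -(-2.787e-21) / (1.381e-23 * 542.8) = 0.3719
Step 4: P(E1)/P(E2) = exp(0.3719) = 1.45

1.45


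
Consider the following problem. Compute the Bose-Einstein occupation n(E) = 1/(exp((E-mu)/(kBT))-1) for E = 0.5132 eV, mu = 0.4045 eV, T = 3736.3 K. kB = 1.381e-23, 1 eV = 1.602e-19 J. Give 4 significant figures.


Step 1: (E - mu) = 0.1087 eV
Step 2: x = (E-mu)*eV/(kB*T) = 0.1087*1.602e-19/(1.381e-23*3736.3) = 0.3375
Step 3: exp(x) = 1.401
Step 4: n = 1/(exp(x)-1) = 2.491

2.491


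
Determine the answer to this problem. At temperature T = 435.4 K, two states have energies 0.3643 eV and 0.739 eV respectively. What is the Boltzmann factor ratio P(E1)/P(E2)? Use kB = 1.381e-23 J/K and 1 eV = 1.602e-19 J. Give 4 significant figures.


Step 1: Compute energy difference dE = E1 - E2 = 0.3643 - 0.739 = -0.3747 eV
Step 2: Convert to Joules: dE_J = -0.3747 * 1.602e-19 = -6.003e-20 J
Step 3: Compute exponent = -dE_J / (kB * T) = -(-6.003e-20) / (1.381e-23 * 435.4) = 9.983
Step 4: P(E1)/P(E2) = exp(9.983) = 2.166e+04

2.166e+04


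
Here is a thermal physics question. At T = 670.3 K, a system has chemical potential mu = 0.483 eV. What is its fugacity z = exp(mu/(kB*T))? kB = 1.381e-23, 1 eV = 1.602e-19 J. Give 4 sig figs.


Step 1: Convert mu to Joules: 0.483*1.602e-19 = 7.738e-20 J
Step 2: kB*T = 1.381e-23*670.3 = 9.257e-21 J
Step 3: mu/(kB*T) = 8.359
Step 4: z = exp(8.359) = 4268

4268


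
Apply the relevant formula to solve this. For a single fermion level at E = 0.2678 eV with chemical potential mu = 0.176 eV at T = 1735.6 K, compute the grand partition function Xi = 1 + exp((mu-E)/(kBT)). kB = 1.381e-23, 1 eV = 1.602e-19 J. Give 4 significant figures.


Step 1: (mu - E) = 0.176 - 0.2678 = -0.0918 eV
Step 2: x = (mu-E)*eV/(kB*T) = -0.0918*1.602e-19/(1.381e-23*1735.6) = -0.6136
Step 3: exp(x) = 0.5414
Step 4: Xi = 1 + 0.5414 = 1.541

1.541


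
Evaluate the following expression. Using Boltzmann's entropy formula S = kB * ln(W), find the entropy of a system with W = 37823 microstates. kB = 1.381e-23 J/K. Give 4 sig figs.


Step 1: ln(W) = ln(37823) = 10.54
Step 2: S = kB * ln(W) = 1.381e-23 * 10.54
Step 3: S = 1.456e-22 J/K

1.456e-22


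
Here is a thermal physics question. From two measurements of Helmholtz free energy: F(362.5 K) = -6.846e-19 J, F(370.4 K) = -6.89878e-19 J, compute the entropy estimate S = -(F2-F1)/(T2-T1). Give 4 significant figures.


Step 1: dF = F2 - F1 = -6.89878e-19 - (-6.846e-19) = -5.278e-21 J
Step 2: dT = T2 - T1 = 370.4 - 362.5 = 7.9 K
Step 3: S = -dF/dT = -(-5.278e-21)/7.9 = 6.681e-22 J/K

6.681e-22


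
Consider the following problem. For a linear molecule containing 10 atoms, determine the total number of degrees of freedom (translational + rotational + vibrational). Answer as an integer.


Step 1: Translational DOF = 3
Step 2: Rotational DOF (linear) = 2
Step 3: Vibrational DOF = 3*10 - 5 = 25
Step 4: Total = 3 + 2 + 25 = 30

30


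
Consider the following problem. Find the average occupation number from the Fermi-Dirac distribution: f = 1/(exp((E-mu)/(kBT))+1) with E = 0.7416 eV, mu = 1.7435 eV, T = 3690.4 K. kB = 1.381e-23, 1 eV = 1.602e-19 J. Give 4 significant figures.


Step 1: (E - mu) = 0.7416 - 1.7435 = -1.002 eV
Step 2: Convert: (E-mu)*eV = -1.605e-19 J
Step 3: x = (E-mu)*eV/(kB*T) = -3.149
Step 4: f = 1/(exp(-3.149)+1) = 0.9589

0.9589


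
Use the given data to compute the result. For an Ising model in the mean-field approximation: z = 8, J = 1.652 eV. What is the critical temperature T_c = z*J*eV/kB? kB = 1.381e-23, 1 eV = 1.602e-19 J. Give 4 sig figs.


Step 1: z*J = 8*1.652 = 13.22 eV
Step 2: Convert to Joules: 13.22*1.602e-19 = 2.117e-18 J
Step 3: T_c = 2.117e-18 / 1.381e-23 = 1.533e+05 K

1.533e+05


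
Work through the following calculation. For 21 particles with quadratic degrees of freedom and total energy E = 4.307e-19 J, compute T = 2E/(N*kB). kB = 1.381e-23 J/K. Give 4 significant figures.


Step 1: Numerator = 2*E = 2*4.307e-19 = 8.614e-19 J
Step 2: Denominator = N*kB = 21*1.381e-23 = 2.9e-22
Step 3: T = 8.614e-19 / 2.9e-22 = 2970 K

2970


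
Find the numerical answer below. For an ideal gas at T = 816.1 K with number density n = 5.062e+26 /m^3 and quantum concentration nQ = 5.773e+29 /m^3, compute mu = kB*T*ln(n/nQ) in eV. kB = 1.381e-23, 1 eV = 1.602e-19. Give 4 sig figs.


Step 1: n/nQ = 5.062e+26/5.773e+29 = 0.0008768
Step 2: ln(n/nQ) = -7.039
Step 3: mu = kB*T*ln(n/nQ) = 1.127e-20*-7.039 = -7.933e-20 J
Step 4: Convert to eV: -7.933e-20/1.602e-19 = -0.4952 eV

-0.4952


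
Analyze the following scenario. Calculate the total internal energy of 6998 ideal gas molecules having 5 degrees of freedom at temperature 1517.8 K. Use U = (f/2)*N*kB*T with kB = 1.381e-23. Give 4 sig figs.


Step 1: f/2 = 5/2 = 2.5
Step 2: N*kB*T = 6998*1.381e-23*1517.8 = 1.467e-16
Step 3: U = 2.5 * 1.467e-16 = 3.667e-16 J

3.667e-16


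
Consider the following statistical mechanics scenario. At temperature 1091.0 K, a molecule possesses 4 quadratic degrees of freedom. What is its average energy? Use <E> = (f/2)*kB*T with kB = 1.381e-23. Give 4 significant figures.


Step 1: f/2 = 4/2 = 2
Step 2: kB*T = 1.381e-23 * 1091.0 = 1.507e-20
Step 3: <E> = 2 * 1.507e-20 = 3.013e-20 J

3.013e-20


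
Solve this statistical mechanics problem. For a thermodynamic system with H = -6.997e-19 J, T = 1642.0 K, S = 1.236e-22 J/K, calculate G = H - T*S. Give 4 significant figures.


Step 1: T*S = 1642.0 * 1.236e-22 = 2.03e-19 J
Step 2: G = H - T*S = -6.997e-19 - 2.03e-19
Step 3: G = -9.027e-19 J

-9.027e-19


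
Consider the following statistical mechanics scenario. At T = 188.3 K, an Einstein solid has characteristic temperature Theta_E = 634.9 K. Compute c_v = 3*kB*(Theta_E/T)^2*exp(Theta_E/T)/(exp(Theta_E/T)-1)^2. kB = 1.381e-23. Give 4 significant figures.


Step 1: x = Theta_E/T = 634.9/188.3 = 3.372
Step 2: x^2 = 11.37
Step 3: exp(x) = 29.13
Step 4: c_v = 3*1.381e-23*11.37*29.13/(29.13-1)^2 = 1.734e-23

1.734e-23


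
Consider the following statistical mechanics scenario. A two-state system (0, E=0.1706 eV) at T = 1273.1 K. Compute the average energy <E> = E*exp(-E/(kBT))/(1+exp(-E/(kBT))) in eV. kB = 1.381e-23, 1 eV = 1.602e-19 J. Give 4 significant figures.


Step 1: beta*E = 0.1706*1.602e-19/(1.381e-23*1273.1) = 1.554
Step 2: exp(-beta*E) = 0.2113
Step 3: <E> = 0.1706*0.2113/(1+0.2113) = 0.02976 eV

0.02976


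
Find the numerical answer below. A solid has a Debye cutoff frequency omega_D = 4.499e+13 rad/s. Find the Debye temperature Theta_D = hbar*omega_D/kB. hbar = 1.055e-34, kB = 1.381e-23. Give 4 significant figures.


Step 1: hbar*omega_D = 1.055e-34 * 4.499e+13 = 4.746e-21 J
Step 2: Theta_D = 4.746e-21 / 1.381e-23
Step 3: Theta_D = 343.7 K

343.7


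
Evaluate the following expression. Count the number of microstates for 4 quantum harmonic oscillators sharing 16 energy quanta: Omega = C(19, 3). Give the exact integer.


Step 1: Use binomial coefficient C(19, 3)
Step 2: Numerator = 19! / 16!
Step 3: Denominator = 3!
Step 4: Omega = 969

969


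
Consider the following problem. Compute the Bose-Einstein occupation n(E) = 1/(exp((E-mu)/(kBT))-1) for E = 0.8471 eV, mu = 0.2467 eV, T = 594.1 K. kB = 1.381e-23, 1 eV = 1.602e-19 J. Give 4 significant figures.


Step 1: (E - mu) = 0.6004 eV
Step 2: x = (E-mu)*eV/(kB*T) = 0.6004*1.602e-19/(1.381e-23*594.1) = 11.72
Step 3: exp(x) = 1.234e+05
Step 4: n = 1/(exp(x)-1) = 8.103e-06

8.103e-06


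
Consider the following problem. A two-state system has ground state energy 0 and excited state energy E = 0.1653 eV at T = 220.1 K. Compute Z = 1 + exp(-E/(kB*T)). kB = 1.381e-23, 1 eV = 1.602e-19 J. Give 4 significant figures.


Step 1: Compute beta*E = E*eV/(kB*T) = 0.1653*1.602e-19/(1.381e-23*220.1) = 8.712
Step 2: exp(-beta*E) = exp(-8.712) = 0.0001646
Step 3: Z = 1 + 0.0001646 = 1

1


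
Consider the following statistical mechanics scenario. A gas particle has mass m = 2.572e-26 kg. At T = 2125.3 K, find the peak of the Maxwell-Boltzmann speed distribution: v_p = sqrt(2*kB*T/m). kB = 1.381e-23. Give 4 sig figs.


Step 1: Numerator = 2*kB*T = 2*1.381e-23*2125.3 = 5.87e-20
Step 2: Ratio = 5.87e-20 / 2.572e-26 = 2.282e+06
Step 3: v_p = sqrt(2.282e+06) = 1511 m/s

1511


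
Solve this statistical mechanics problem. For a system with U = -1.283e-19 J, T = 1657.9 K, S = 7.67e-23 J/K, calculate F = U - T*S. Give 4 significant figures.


Step 1: T*S = 1657.9 * 7.67e-23 = 1.272e-19 J
Step 2: F = U - T*S = -1.283e-19 - 1.272e-19
Step 3: F = -2.555e-19 J

-2.555e-19


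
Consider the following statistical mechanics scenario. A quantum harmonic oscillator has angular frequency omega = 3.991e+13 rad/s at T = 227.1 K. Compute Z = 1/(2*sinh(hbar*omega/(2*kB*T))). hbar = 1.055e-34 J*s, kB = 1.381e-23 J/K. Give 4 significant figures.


Step 1: Compute x = hbar*omega/(kB*T) = 1.055e-34*3.991e+13/(1.381e-23*227.1) = 1.343
Step 2: x/2 = 0.6713
Step 3: sinh(x/2) = 0.7228
Step 4: Z = 1/(2*0.7228) = 0.6917

0.6917


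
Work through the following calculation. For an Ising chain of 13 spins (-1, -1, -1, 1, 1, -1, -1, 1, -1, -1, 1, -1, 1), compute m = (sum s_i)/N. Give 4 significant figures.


Step 1: Count up spins (+1): 5, down spins (-1): 8
Step 2: Total magnetization M = 5 - 8 = -3
Step 3: m = M/N = -3/13 = -0.2308

-0.2308


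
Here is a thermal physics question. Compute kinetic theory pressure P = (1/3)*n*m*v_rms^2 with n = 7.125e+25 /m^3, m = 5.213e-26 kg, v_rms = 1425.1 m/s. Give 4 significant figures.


Step 1: v_rms^2 = 1425.1^2 = 2.031e+06
Step 2: n*m = 7.125e+25*5.213e-26 = 3.714
Step 3: P = (1/3)*3.714*2.031e+06 = 2.514e+06 Pa

2.514e+06


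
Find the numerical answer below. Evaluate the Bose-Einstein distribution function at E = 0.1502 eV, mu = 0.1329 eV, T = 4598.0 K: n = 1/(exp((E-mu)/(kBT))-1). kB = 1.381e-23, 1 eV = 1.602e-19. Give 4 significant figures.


Step 1: (E - mu) = 0.0173 eV
Step 2: x = (E-mu)*eV/(kB*T) = 0.0173*1.602e-19/(1.381e-23*4598.0) = 0.04365
Step 3: exp(x) = 1.045
Step 4: n = 1/(exp(x)-1) = 22.42

22.42


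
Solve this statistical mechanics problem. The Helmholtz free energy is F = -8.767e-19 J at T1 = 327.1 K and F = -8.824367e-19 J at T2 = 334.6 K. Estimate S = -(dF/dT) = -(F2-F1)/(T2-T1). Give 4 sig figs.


Step 1: dF = F2 - F1 = -8.824367e-19 - (-8.767e-19) = -5.7367e-21 J
Step 2: dT = T2 - T1 = 334.6 - 327.1 = 7.5 K
Step 3: S = -dF/dT = -(-5.7367e-21)/7.5 = 7.649e-22 J/K

7.649e-22


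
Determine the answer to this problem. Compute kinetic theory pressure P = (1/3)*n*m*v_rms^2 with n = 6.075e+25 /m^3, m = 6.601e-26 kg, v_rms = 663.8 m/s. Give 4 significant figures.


Step 1: v_rms^2 = 663.8^2 = 4.406e+05
Step 2: n*m = 6.075e+25*6.601e-26 = 4.01
Step 3: P = (1/3)*4.01*4.406e+05 = 5.89e+05 Pa

5.89e+05


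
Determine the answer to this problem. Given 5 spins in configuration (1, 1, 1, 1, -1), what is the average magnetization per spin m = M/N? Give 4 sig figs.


Step 1: Count up spins (+1): 4, down spins (-1): 1
Step 2: Total magnetization M = 4 - 1 = 3
Step 3: m = M/N = 3/5 = 0.6

0.6


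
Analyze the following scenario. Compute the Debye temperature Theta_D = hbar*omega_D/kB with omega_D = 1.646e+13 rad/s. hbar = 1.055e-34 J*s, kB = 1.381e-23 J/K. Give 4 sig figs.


Step 1: hbar*omega_D = 1.055e-34 * 1.646e+13 = 1.737e-21 J
Step 2: Theta_D = 1.737e-21 / 1.381e-23
Step 3: Theta_D = 125.7 K

125.7


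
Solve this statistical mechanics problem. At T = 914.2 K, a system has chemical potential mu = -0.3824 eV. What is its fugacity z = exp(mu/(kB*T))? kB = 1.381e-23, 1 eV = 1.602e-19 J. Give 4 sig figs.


Step 1: Convert mu to Joules: -0.3824*1.602e-19 = -6.126e-20 J
Step 2: kB*T = 1.381e-23*914.2 = 1.263e-20 J
Step 3: mu/(kB*T) = -4.852
Step 4: z = exp(-4.852) = 0.007811

0.007811


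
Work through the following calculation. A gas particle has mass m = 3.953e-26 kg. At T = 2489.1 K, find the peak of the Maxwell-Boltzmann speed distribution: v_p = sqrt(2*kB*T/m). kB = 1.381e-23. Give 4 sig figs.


Step 1: Numerator = 2*kB*T = 2*1.381e-23*2489.1 = 6.875e-20
Step 2: Ratio = 6.875e-20 / 3.953e-26 = 1.739e+06
Step 3: v_p = sqrt(1.739e+06) = 1319 m/s

1319


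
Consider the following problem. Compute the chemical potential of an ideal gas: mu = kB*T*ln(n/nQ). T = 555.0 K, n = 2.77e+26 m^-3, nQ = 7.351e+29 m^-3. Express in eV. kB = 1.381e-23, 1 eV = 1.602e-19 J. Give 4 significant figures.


Step 1: n/nQ = 2.77e+26/7.351e+29 = 0.0003768
Step 2: ln(n/nQ) = -7.884
Step 3: mu = kB*T*ln(n/nQ) = 7.665e-21*-7.884 = -6.043e-20 J
Step 4: Convert to eV: -6.043e-20/1.602e-19 = -0.3772 eV

-0.3772


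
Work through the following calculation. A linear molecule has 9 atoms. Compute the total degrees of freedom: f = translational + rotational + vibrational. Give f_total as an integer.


Step 1: Translational DOF = 3
Step 2: Rotational DOF (linear) = 2
Step 3: Vibrational DOF = 3*9 - 5 = 22
Step 4: Total = 3 + 2 + 22 = 27

27


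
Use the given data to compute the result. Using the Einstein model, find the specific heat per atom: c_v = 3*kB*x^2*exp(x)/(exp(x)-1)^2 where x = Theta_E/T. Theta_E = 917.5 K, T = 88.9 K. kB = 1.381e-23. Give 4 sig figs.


Step 1: x = Theta_E/T = 917.5/88.9 = 10.32
Step 2: x^2 = 106.5
Step 3: exp(x) = 3.035e+04
Step 4: c_v = 3*1.381e-23*106.5*3.035e+04/(3.035e+04-1)^2 = 1.454e-25

1.454e-25


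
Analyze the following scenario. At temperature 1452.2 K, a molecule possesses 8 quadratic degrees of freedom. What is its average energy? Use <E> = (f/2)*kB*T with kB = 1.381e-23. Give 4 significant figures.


Step 1: f/2 = 8/2 = 4
Step 2: kB*T = 1.381e-23 * 1452.2 = 2.005e-20
Step 3: <E> = 4 * 2.005e-20 = 8.022e-20 J

8.022e-20


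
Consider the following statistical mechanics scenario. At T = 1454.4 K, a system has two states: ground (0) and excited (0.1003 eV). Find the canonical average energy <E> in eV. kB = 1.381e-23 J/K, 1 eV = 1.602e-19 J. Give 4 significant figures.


Step 1: beta*E = 0.1003*1.602e-19/(1.381e-23*1454.4) = 0.8
Step 2: exp(-beta*E) = 0.4493
Step 3: <E> = 0.1003*0.4493/(1+0.4493) = 0.0311 eV

0.0311


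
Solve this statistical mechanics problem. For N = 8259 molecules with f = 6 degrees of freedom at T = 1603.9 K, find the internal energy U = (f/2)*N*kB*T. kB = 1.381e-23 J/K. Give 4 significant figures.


Step 1: f/2 = 6/2 = 3.0
Step 2: N*kB*T = 8259*1.381e-23*1603.9 = 1.829e-16
Step 3: U = 3.0 * 1.829e-16 = 5.488e-16 J

5.488e-16


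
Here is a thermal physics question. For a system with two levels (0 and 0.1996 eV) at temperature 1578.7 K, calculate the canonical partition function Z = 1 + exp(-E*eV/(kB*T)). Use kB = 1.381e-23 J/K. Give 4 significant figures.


Step 1: Compute beta*E = E*eV/(kB*T) = 0.1996*1.602e-19/(1.381e-23*1578.7) = 1.467
Step 2: exp(-beta*E) = exp(-1.467) = 0.2307
Step 3: Z = 1 + 0.2307 = 1.231

1.231


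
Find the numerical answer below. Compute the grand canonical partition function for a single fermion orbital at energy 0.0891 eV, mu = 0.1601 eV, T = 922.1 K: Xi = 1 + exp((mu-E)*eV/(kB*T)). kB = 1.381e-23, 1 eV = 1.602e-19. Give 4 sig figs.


Step 1: (mu - E) = 0.1601 - 0.0891 = 0.071 eV
Step 2: x = (mu-E)*eV/(kB*T) = 0.071*1.602e-19/(1.381e-23*922.1) = 0.8932
Step 3: exp(x) = 2.443
Step 4: Xi = 1 + 2.443 = 3.443

3.443


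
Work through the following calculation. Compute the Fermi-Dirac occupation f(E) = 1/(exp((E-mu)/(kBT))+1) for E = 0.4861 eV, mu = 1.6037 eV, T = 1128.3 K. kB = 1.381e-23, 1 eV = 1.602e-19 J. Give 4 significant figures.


Step 1: (E - mu) = 0.4861 - 1.6037 = -1.118 eV
Step 2: Convert: (E-mu)*eV = -1.79e-19 J
Step 3: x = (E-mu)*eV/(kB*T) = -11.49
Step 4: f = 1/(exp(-11.49)+1) = 1

1


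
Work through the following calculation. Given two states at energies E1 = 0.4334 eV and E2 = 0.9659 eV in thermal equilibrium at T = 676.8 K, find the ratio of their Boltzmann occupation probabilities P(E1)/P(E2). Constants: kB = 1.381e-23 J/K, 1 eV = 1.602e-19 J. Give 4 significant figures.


Step 1: Compute energy difference dE = E1 - E2 = 0.4334 - 0.9659 = -0.5325 eV
Step 2: Convert to Joules: dE_J = -0.5325 * 1.602e-19 = -8.531e-20 J
Step 3: Compute exponent = -dE_J / (kB * T) = -(-8.531e-20) / (1.381e-23 * 676.8) = 9.127
Step 4: P(E1)/P(E2) = exp(9.127) = 9200

9200


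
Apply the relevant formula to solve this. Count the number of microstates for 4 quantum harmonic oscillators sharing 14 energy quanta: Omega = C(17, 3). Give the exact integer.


Step 1: Use binomial coefficient C(17, 3)
Step 2: Numerator = 17! / 14!
Step 3: Denominator = 3!
Step 4: Omega = 680

680


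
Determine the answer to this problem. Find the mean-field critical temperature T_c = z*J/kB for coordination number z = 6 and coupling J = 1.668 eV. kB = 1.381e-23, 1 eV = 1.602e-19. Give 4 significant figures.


Step 1: z*J = 6*1.668 = 10.01 eV
Step 2: Convert to Joules: 10.01*1.602e-19 = 1.603e-18 J
Step 3: T_c = 1.603e-18 / 1.381e-23 = 1.161e+05 K

1.161e+05


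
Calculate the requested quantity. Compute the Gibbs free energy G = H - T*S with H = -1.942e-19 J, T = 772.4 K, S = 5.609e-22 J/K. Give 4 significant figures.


Step 1: T*S = 772.4 * 5.609e-22 = 4.332e-19 J
Step 2: G = H - T*S = -1.942e-19 - 4.332e-19
Step 3: G = -6.274e-19 J

-6.274e-19


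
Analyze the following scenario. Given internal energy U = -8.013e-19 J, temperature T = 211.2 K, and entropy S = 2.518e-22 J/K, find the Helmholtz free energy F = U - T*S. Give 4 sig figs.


Step 1: T*S = 211.2 * 2.518e-22 = 5.318e-20 J
Step 2: F = U - T*S = -8.013e-19 - 5.318e-20
Step 3: F = -8.545e-19 J

-8.545e-19


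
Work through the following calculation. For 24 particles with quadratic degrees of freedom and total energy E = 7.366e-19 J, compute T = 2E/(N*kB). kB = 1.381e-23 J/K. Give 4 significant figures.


Step 1: Numerator = 2*E = 2*7.366e-19 = 1.473e-18 J
Step 2: Denominator = N*kB = 24*1.381e-23 = 3.314e-22
Step 3: T = 1.473e-18 / 3.314e-22 = 4445 K

4445


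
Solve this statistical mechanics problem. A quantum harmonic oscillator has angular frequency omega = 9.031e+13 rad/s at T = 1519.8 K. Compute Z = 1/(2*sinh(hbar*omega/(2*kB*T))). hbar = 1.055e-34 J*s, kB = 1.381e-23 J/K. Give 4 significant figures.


Step 1: Compute x = hbar*omega/(kB*T) = 1.055e-34*9.031e+13/(1.381e-23*1519.8) = 0.454
Step 2: x/2 = 0.227
Step 3: sinh(x/2) = 0.2289
Step 4: Z = 1/(2*0.2289) = 2.184

2.184


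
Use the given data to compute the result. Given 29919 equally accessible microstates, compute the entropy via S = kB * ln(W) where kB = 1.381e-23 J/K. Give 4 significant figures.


Step 1: ln(W) = ln(29919) = 10.31
Step 2: S = kB * ln(W) = 1.381e-23 * 10.31
Step 3: S = 1.423e-22 J/K

1.423e-22


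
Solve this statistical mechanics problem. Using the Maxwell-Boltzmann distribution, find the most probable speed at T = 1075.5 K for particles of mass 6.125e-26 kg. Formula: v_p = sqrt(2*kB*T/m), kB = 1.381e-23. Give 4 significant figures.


Step 1: Numerator = 2*kB*T = 2*1.381e-23*1075.5 = 2.971e-20
Step 2: Ratio = 2.971e-20 / 6.125e-26 = 4.85e+05
Step 3: v_p = sqrt(4.85e+05) = 696.4 m/s

696.4


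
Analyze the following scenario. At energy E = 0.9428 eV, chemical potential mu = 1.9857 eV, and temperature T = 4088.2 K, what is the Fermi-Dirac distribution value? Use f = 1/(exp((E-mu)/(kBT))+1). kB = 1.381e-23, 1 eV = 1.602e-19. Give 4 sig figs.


Step 1: (E - mu) = 0.9428 - 1.9857 = -1.043 eV
Step 2: Convert: (E-mu)*eV = -1.671e-19 J
Step 3: x = (E-mu)*eV/(kB*T) = -2.959
Step 4: f = 1/(exp(-2.959)+1) = 0.9507

0.9507


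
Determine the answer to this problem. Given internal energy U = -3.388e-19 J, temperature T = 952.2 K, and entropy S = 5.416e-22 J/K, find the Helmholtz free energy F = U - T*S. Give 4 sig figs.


Step 1: T*S = 952.2 * 5.416e-22 = 5.157e-19 J
Step 2: F = U - T*S = -3.388e-19 - 5.157e-19
Step 3: F = -8.545e-19 J

-8.545e-19


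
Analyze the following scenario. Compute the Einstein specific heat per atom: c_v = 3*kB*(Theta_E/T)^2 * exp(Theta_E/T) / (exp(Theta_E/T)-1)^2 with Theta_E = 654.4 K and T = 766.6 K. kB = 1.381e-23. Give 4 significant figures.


Step 1: x = Theta_E/T = 654.4/766.6 = 0.8536
Step 2: x^2 = 0.7287
Step 3: exp(x) = 2.348
Step 4: c_v = 3*1.381e-23*0.7287*2.348/(2.348-1)^2 = 3.9e-23

3.9e-23


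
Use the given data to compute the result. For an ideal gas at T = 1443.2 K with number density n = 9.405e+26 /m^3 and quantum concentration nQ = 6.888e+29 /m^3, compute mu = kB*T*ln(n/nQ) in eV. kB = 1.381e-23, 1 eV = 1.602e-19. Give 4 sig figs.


Step 1: n/nQ = 9.405e+26/6.888e+29 = 0.001365
Step 2: ln(n/nQ) = -6.596
Step 3: mu = kB*T*ln(n/nQ) = 1.993e-20*-6.596 = -1.315e-19 J
Step 4: Convert to eV: -1.315e-19/1.602e-19 = -0.8206 eV

-0.8206


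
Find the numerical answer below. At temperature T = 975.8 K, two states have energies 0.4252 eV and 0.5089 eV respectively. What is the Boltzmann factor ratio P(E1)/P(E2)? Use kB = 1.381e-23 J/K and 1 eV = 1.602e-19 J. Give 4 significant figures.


Step 1: Compute energy difference dE = E1 - E2 = 0.4252 - 0.5089 = -0.0837 eV
Step 2: Convert to Joules: dE_J = -0.0837 * 1.602e-19 = -1.341e-20 J
Step 3: Compute exponent = -dE_J / (kB * T) = -(-1.341e-20) / (1.381e-23 * 975.8) = 0.995
Step 4: P(E1)/P(E2) = exp(0.995) = 2.705

2.705


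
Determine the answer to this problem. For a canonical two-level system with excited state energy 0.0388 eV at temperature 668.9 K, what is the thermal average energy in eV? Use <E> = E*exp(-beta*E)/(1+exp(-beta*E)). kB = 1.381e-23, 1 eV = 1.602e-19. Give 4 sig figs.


Step 1: beta*E = 0.0388*1.602e-19/(1.381e-23*668.9) = 0.6729
Step 2: exp(-beta*E) = 0.5102
Step 3: <E> = 0.0388*0.5102/(1+0.5102) = 0.01311 eV

0.01311


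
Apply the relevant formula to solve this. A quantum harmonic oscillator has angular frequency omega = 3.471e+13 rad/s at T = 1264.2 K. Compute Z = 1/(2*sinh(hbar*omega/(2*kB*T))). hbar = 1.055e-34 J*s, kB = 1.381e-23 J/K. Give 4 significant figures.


Step 1: Compute x = hbar*omega/(kB*T) = 1.055e-34*3.471e+13/(1.381e-23*1264.2) = 0.2097
Step 2: x/2 = 0.1049
Step 3: sinh(x/2) = 0.1051
Step 4: Z = 1/(2*0.1051) = 4.759

4.759


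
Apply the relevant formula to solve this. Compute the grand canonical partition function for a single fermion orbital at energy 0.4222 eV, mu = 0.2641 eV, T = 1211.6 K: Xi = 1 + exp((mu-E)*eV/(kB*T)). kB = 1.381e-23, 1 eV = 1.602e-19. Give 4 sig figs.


Step 1: (mu - E) = 0.2641 - 0.4222 = -0.1581 eV
Step 2: x = (mu-E)*eV/(kB*T) = -0.1581*1.602e-19/(1.381e-23*1211.6) = -1.514
Step 3: exp(x) = 0.2201
Step 4: Xi = 1 + 0.2201 = 1.22

1.22


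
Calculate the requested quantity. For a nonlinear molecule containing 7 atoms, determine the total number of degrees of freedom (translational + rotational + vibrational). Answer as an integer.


Step 1: Translational DOF = 3
Step 2: Rotational DOF (nonlinear) = 3
Step 3: Vibrational DOF = 3*7 - 6 = 15
Step 4: Total = 3 + 3 + 15 = 21

21


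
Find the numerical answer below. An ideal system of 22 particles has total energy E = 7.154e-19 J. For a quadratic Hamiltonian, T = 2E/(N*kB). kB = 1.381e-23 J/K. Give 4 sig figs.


Step 1: Numerator = 2*E = 2*7.154e-19 = 1.431e-18 J
Step 2: Denominator = N*kB = 22*1.381e-23 = 3.038e-22
Step 3: T = 1.431e-18 / 3.038e-22 = 4709 K

4709


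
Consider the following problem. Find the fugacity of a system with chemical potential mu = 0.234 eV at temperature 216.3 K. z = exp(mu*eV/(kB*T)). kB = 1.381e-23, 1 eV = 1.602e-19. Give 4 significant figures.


Step 1: Convert mu to Joules: 0.234*1.602e-19 = 3.749e-20 J
Step 2: kB*T = 1.381e-23*216.3 = 2.987e-21 J
Step 3: mu/(kB*T) = 12.55
Step 4: z = exp(12.55) = 2.82e+05

2.82e+05


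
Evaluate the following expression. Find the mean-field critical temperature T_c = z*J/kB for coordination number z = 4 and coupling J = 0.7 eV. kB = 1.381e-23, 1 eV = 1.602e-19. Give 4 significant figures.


Step 1: z*J = 4*0.7 = 2.8 eV
Step 2: Convert to Joules: 2.8*1.602e-19 = 4.486e-19 J
Step 3: T_c = 4.486e-19 / 1.381e-23 = 3.248e+04 K

3.248e+04


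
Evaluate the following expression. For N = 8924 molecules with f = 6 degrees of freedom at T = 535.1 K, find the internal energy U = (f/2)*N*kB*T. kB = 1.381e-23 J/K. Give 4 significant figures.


Step 1: f/2 = 6/2 = 3.0
Step 2: N*kB*T = 8924*1.381e-23*535.1 = 6.595e-17
Step 3: U = 3.0 * 6.595e-17 = 1.978e-16 J

1.978e-16


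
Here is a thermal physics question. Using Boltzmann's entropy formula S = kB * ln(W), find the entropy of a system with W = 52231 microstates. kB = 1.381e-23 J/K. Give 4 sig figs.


Step 1: ln(W) = ln(52231) = 10.86
Step 2: S = kB * ln(W) = 1.381e-23 * 10.86
Step 3: S = 1.5e-22 J/K

1.5e-22


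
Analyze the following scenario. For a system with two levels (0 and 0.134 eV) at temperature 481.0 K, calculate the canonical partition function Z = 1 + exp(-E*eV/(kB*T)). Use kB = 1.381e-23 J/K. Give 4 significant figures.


Step 1: Compute beta*E = E*eV/(kB*T) = 0.134*1.602e-19/(1.381e-23*481.0) = 3.232
Step 2: exp(-beta*E) = exp(-3.232) = 0.03949
Step 3: Z = 1 + 0.03949 = 1.039

1.039


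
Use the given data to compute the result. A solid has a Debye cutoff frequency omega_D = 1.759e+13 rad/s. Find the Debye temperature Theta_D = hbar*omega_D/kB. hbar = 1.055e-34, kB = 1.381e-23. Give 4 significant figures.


Step 1: hbar*omega_D = 1.055e-34 * 1.759e+13 = 1.856e-21 J
Step 2: Theta_D = 1.856e-21 / 1.381e-23
Step 3: Theta_D = 134.4 K

134.4


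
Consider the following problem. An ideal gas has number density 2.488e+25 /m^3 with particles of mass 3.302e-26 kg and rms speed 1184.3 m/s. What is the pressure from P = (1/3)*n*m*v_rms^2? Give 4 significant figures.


Step 1: v_rms^2 = 1184.3^2 = 1.403e+06
Step 2: n*m = 2.488e+25*3.302e-26 = 0.8215
Step 3: P = (1/3)*0.8215*1.403e+06 = 3.841e+05 Pa

3.841e+05


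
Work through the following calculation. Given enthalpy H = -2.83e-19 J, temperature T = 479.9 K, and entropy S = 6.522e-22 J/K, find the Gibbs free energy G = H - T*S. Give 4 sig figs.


Step 1: T*S = 479.9 * 6.522e-22 = 3.13e-19 J
Step 2: G = H - T*S = -2.83e-19 - 3.13e-19
Step 3: G = -5.96e-19 J

-5.96e-19


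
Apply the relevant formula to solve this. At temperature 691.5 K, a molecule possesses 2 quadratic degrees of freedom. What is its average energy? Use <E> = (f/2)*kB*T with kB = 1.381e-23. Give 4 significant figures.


Step 1: f/2 = 2/2 = 1
Step 2: kB*T = 1.381e-23 * 691.5 = 9.55e-21
Step 3: <E> = 1 * 9.55e-21 = 9.55e-21 J

9.55e-21


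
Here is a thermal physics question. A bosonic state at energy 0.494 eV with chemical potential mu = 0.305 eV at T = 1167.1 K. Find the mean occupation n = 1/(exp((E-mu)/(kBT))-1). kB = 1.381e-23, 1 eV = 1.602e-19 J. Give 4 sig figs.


Step 1: (E - mu) = 0.189 eV
Step 2: x = (E-mu)*eV/(kB*T) = 0.189*1.602e-19/(1.381e-23*1167.1) = 1.879
Step 3: exp(x) = 6.544
Step 4: n = 1/(exp(x)-1) = 0.1804

0.1804


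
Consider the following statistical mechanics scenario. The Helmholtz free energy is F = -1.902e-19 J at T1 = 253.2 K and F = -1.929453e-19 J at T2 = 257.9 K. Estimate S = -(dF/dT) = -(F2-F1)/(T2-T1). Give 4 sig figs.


Step 1: dF = F2 - F1 = -1.929453e-19 - (-1.902e-19) = -2.7453e-21 J
Step 2: dT = T2 - T1 = 257.9 - 253.2 = 4.7 K
Step 3: S = -dF/dT = -(-2.7453e-21)/4.7 = 5.841e-22 J/K

5.841e-22


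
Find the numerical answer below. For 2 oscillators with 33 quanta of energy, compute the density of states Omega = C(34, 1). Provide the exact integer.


Step 1: Use binomial coefficient C(34, 1)
Step 2: Numerator = 34! / 33!
Step 3: Denominator = 1!
Step 4: Omega = 34

34


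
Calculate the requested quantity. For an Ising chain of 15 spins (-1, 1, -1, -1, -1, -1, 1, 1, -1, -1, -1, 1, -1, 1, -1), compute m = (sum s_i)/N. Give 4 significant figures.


Step 1: Count up spins (+1): 5, down spins (-1): 10
Step 2: Total magnetization M = 5 - 10 = -5
Step 3: m = M/N = -5/15 = -0.3333

-0.3333


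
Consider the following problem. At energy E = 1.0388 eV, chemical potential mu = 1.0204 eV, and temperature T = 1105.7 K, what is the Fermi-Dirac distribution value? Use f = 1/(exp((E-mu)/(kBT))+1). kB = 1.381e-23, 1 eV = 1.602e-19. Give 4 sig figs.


Step 1: (E - mu) = 1.0388 - 1.0204 = 0.0184 eV
Step 2: Convert: (E-mu)*eV = 2.948e-21 J
Step 3: x = (E-mu)*eV/(kB*T) = 0.193
Step 4: f = 1/(exp(0.193)+1) = 0.4519

0.4519


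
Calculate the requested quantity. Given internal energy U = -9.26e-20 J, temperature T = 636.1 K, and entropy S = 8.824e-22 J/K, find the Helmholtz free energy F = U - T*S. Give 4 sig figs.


Step 1: T*S = 636.1 * 8.824e-22 = 5.613e-19 J
Step 2: F = U - T*S = -9.26e-20 - 5.613e-19
Step 3: F = -6.539e-19 J

-6.539e-19


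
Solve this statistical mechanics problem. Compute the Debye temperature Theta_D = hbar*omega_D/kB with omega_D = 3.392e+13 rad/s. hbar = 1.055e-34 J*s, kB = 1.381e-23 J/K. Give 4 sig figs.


Step 1: hbar*omega_D = 1.055e-34 * 3.392e+13 = 3.579e-21 J
Step 2: Theta_D = 3.579e-21 / 1.381e-23
Step 3: Theta_D = 259.1 K

259.1


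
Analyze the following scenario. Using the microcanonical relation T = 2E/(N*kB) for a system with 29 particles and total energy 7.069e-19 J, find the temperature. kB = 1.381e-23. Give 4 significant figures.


Step 1: Numerator = 2*E = 2*7.069e-19 = 1.414e-18 J
Step 2: Denominator = N*kB = 29*1.381e-23 = 4.005e-22
Step 3: T = 1.414e-18 / 4.005e-22 = 3530 K

3530


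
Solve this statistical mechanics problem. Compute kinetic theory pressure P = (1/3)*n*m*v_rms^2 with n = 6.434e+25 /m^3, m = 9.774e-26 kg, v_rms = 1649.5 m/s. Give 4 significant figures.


Step 1: v_rms^2 = 1649.5^2 = 2.721e+06
Step 2: n*m = 6.434e+25*9.774e-26 = 6.289
Step 3: P = (1/3)*6.289*2.721e+06 = 5.703e+06 Pa

5.703e+06


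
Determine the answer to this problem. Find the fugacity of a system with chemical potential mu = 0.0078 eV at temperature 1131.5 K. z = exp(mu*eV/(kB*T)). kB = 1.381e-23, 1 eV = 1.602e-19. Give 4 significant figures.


Step 1: Convert mu to Joules: 0.0078*1.602e-19 = 1.25e-21 J
Step 2: kB*T = 1.381e-23*1131.5 = 1.563e-20 J
Step 3: mu/(kB*T) = 0.07997
Step 4: z = exp(0.07997) = 1.083

1.083


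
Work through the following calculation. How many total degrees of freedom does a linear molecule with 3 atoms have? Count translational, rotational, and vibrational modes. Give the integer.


Step 1: Translational DOF = 3
Step 2: Rotational DOF (linear) = 2
Step 3: Vibrational DOF = 3*3 - 5 = 4
Step 4: Total = 3 + 2 + 4 = 9

9


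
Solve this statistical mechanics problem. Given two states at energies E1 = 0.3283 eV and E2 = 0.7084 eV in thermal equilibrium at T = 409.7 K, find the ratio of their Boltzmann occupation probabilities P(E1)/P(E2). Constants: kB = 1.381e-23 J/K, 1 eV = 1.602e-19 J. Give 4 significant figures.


Step 1: Compute energy difference dE = E1 - E2 = 0.3283 - 0.7084 = -0.3801 eV
Step 2: Convert to Joules: dE_J = -0.3801 * 1.602e-19 = -6.089e-20 J
Step 3: Compute exponent = -dE_J / (kB * T) = -(-6.089e-20) / (1.381e-23 * 409.7) = 10.76
Step 4: P(E1)/P(E2) = exp(10.76) = 4.72e+04

4.72e+04


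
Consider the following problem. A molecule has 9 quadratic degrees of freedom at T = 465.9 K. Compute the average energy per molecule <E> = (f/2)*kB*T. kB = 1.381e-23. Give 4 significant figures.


Step 1: f/2 = 9/2 = 4.5
Step 2: kB*T = 1.381e-23 * 465.9 = 6.434e-21
Step 3: <E> = 4.5 * 6.434e-21 = 2.895e-20 J

2.895e-20


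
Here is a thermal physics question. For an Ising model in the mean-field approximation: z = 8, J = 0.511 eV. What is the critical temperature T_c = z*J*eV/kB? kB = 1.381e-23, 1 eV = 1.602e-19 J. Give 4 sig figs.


Step 1: z*J = 8*0.511 = 4.088 eV
Step 2: Convert to Joules: 4.088*1.602e-19 = 6.549e-19 J
Step 3: T_c = 6.549e-19 / 1.381e-23 = 4.742e+04 K

4.742e+04


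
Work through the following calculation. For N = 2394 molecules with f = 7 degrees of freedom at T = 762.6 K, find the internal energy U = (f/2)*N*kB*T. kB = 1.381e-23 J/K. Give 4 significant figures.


Step 1: f/2 = 7/2 = 3.5
Step 2: N*kB*T = 2394*1.381e-23*762.6 = 2.521e-17
Step 3: U = 3.5 * 2.521e-17 = 8.824e-17 J

8.824e-17


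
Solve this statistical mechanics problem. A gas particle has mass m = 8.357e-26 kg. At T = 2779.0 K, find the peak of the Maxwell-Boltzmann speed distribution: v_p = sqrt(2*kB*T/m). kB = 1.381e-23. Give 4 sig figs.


Step 1: Numerator = 2*kB*T = 2*1.381e-23*2779.0 = 7.676e-20
Step 2: Ratio = 7.676e-20 / 8.357e-26 = 9.185e+05
Step 3: v_p = sqrt(9.185e+05) = 958.4 m/s

958.4


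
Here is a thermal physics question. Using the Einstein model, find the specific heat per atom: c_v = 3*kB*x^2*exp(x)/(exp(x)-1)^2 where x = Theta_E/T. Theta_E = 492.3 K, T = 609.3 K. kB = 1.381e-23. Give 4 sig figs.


Step 1: x = Theta_E/T = 492.3/609.3 = 0.808
Step 2: x^2 = 0.6528
Step 3: exp(x) = 2.243
Step 4: c_v = 3*1.381e-23*0.6528*2.243/(2.243-1)^2 = 3.925e-23

3.925e-23


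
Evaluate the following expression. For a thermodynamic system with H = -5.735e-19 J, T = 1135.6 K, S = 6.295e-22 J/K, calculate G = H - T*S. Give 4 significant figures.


Step 1: T*S = 1135.6 * 6.295e-22 = 7.149e-19 J
Step 2: G = H - T*S = -5.735e-19 - 7.149e-19
Step 3: G = -1.288e-18 J

-1.288e-18


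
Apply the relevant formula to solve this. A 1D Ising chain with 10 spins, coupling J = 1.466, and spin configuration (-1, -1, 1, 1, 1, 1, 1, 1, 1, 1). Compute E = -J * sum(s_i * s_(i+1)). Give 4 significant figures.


Step 1: Nearest-neighbor products: 1, -1, 1, 1, 1, 1, 1, 1, 1
Step 2: Sum of products = 7
Step 3: E = -1.466 * 7 = -10.26

-10.26


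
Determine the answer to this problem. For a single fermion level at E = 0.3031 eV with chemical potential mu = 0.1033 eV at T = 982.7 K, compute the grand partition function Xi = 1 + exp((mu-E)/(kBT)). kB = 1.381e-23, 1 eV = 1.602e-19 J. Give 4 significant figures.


Step 1: (mu - E) = 0.1033 - 0.3031 = -0.1998 eV
Step 2: x = (mu-E)*eV/(kB*T) = -0.1998*1.602e-19/(1.381e-23*982.7) = -2.359
Step 3: exp(x) = 0.09456
Step 4: Xi = 1 + 0.09456 = 1.095

1.095


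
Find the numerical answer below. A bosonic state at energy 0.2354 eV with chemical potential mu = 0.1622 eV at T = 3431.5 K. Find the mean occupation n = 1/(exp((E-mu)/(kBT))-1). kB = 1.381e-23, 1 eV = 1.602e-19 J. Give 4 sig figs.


Step 1: (E - mu) = 0.0732 eV
Step 2: x = (E-mu)*eV/(kB*T) = 0.0732*1.602e-19/(1.381e-23*3431.5) = 0.2475
Step 3: exp(x) = 1.281
Step 4: n = 1/(exp(x)-1) = 3.562

3.562


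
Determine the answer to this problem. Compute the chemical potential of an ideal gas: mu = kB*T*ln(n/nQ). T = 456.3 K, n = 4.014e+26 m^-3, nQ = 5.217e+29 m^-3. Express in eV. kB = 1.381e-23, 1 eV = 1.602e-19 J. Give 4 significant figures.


Step 1: n/nQ = 4.014e+26/5.217e+29 = 0.0007694
Step 2: ln(n/nQ) = -7.17
Step 3: mu = kB*T*ln(n/nQ) = 6.302e-21*-7.17 = -4.518e-20 J
Step 4: Convert to eV: -4.518e-20/1.602e-19 = -0.282 eV

-0.282


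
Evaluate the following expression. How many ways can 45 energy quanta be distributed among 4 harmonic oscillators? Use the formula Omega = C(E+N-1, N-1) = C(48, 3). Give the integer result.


Step 1: Use binomial coefficient C(48, 3)
Step 2: Numerator = 48! / 45!
Step 3: Denominator = 3!
Step 4: Omega = 17296

17296


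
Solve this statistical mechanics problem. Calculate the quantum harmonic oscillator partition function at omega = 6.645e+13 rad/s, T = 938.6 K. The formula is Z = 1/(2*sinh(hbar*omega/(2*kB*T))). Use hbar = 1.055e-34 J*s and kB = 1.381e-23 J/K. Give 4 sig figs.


Step 1: Compute x = hbar*omega/(kB*T) = 1.055e-34*6.645e+13/(1.381e-23*938.6) = 0.5408
Step 2: x/2 = 0.2704
Step 3: sinh(x/2) = 0.2737
Step 4: Z = 1/(2*0.2737) = 1.827

1.827


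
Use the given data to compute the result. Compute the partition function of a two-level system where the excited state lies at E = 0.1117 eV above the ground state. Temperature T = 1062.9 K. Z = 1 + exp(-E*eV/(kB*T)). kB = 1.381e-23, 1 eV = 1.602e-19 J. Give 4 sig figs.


Step 1: Compute beta*E = E*eV/(kB*T) = 0.1117*1.602e-19/(1.381e-23*1062.9) = 1.219
Step 2: exp(-beta*E) = exp(-1.219) = 0.2955
Step 3: Z = 1 + 0.2955 = 1.296

1.296


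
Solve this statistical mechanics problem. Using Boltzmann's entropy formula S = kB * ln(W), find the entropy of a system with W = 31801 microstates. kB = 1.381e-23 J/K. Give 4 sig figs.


Step 1: ln(W) = ln(31801) = 10.37
Step 2: S = kB * ln(W) = 1.381e-23 * 10.37
Step 3: S = 1.432e-22 J/K

1.432e-22


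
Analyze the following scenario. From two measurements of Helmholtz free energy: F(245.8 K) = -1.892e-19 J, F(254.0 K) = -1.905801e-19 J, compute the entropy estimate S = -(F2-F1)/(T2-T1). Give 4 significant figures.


Step 1: dF = F2 - F1 = -1.905801e-19 - (-1.892e-19) = -1.3801e-21 J
Step 2: dT = T2 - T1 = 254.0 - 245.8 = 8.2 K
Step 3: S = -dF/dT = -(-1.3801e-21)/8.2 = 1.683e-22 J/K

1.683e-22


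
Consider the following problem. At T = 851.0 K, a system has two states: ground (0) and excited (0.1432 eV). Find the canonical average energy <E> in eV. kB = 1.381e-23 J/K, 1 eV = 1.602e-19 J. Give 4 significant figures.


Step 1: beta*E = 0.1432*1.602e-19/(1.381e-23*851.0) = 1.952
Step 2: exp(-beta*E) = 0.142
Step 3: <E> = 0.1432*0.142/(1+0.142) = 0.0178 eV

0.0178


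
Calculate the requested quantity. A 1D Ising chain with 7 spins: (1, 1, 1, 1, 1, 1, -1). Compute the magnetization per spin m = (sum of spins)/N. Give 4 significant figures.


Step 1: Count up spins (+1): 6, down spins (-1): 1
Step 2: Total magnetization M = 6 - 1 = 5
Step 3: m = M/N = 5/7 = 0.7143

0.7143


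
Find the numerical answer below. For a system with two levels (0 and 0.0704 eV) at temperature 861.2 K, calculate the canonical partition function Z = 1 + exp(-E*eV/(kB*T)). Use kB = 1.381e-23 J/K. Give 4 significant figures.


Step 1: Compute beta*E = E*eV/(kB*T) = 0.0704*1.602e-19/(1.381e-23*861.2) = 0.9483
Step 2: exp(-beta*E) = exp(-0.9483) = 0.3874
Step 3: Z = 1 + 0.3874 = 1.387

1.387
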